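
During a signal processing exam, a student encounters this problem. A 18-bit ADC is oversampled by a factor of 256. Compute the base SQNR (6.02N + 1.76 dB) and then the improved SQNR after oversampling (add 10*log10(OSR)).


Step 1 — baseline SQNR at Nyquist:
SQNR_base = 6.02*N + 1.76
          = 6.02*18 + 1.76
          = 110.12 dB

Step 2 — oversampling processing gain:
G = 10*log10(OSR) = 10*log10(256) = 24.08 dB

Step 3 — total:
SQNR_total = 110.12 + 24.08 = 134.2 dB

Base SQNR = 110.12 dB; oversampled SQNR = 134.2 dB


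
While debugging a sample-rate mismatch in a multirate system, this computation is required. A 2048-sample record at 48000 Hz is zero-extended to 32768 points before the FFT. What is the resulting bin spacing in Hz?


Frequency resolution after zero-padding:
N_padded = 2048 * 16 = 32768
df = fs / N_padded
   = 48000 / 32768
   = 1.4648 Hz

1.4648 Hz


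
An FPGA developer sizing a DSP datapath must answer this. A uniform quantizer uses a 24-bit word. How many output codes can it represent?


Number of quantization levels = 2^N
= 2^24
= 16777216

16777216


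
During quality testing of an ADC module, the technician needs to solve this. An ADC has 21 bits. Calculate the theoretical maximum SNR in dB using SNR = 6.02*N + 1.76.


Theoretical SNR for a full-scale sinusoid:
SNR = 6.02 * N + 1.76
    = 6.02 * 21 + 1.76
    = 126.42 + 1.76
    = 128.18 dB

128.18 dB


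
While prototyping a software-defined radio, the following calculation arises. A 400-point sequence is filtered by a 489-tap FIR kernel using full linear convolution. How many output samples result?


Linear convolution output length:
L = N + M - 1
  = 400 + 489 - 1
  = 888 samples

888


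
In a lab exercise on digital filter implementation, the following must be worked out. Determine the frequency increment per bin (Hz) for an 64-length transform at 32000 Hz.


DFT frequency resolution:
df = fs / N
   = 32000 / 64
   = 500.0 Hz

500.0 Hz


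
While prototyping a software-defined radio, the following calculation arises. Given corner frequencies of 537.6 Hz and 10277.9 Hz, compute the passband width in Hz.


Bandwidth is the difference of -3dB frequencies:
BW = f_high - f_low
   = 10277.9 - 537.6
   = 9740.3 Hz

9740.3 Hz


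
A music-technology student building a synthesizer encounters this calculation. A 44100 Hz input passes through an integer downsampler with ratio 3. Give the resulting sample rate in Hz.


Decimation reduces the sample rate:
fs_out = fs_in / M
       = 44100 / 3
       = 14700.0 Hz

14700.0 Hz


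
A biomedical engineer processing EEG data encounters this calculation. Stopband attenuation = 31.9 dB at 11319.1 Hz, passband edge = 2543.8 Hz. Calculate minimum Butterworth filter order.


Butterworth filter order formula:
n = log10(10^(A/10) - 1) / (2 * log10(f_stop/f_pass))
10^(31.9/10) - 1 = 1547.8166
f_stop/f_pass = 11319.1 / 2543.8 = 4.4497
n = 2.46 -> ceil = 3

3


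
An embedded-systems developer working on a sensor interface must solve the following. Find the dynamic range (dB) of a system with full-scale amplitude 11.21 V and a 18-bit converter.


Dynamic range from full-scale to LSB:
V_min = V_max / 2^bits = 11.21 / 2^18
DR = 20 * log10(V_max / V_min)
   = 20 * log10(2^18)
   = 20 * 18 * log10(2)
   = 108.37 dB

108.37 dB


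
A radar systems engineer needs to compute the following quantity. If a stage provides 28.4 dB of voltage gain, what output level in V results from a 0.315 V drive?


Output voltage from dB gain:
V_out = V_in * 10^(gain_dB / 20)
      = 0.315 * 10^(28.4 / 20)
      = 0.315 * 26.30268
      = 8.2853 V

8.2853 V


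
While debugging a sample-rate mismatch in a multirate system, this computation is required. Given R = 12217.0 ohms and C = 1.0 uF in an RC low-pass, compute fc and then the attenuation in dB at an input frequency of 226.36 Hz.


Step 1 — cutoff frequency:
fc = 1 / (2*pi*R*C)
C = 1.0 uF = 1e-06 F
fc = 1 / (2*pi*12217.0*1e-06)
   = 13.0273 Hz

Step 2 — magnitude at f = 226.36 Hz:
|H(f)| = 1 / sqrt(1 + (f/fc)^2)
f/fc = 226.36 / 13.0273 = 17.375818
|H| = 1 / sqrt(1 + 301.919051) = 0.0574562
|H|_dB = 20*log10(0.0574562) = -24.81 dB

fc = 13.0273 Hz; |H(226.36 Hz)| = -24.81 dB


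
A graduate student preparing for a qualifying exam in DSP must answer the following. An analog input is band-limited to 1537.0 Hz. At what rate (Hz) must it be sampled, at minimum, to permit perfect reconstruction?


The Nyquist rate is twice the maximum frequency component.
fs_min = 2 * fmax
      = 2 * 1537.0
      = 3074.0 Hz

3074.0


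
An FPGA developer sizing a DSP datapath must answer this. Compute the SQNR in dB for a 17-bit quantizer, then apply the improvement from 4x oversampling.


Step 1 — baseline SQNR at Nyquist:
SQNR_base = 6.02*N + 1.76
          = 6.02*17 + 1.76
          = 104.1 dB

Step 2 — oversampling processing gain:
G = 10*log10(OSR) = 10*log10(4) = 6.02 dB

Step 3 — total:
SQNR_total = 104.1 + 6.02 = 110.12 dB

Base SQNR = 104.1 dB; oversampled SQNR = 110.12 dB


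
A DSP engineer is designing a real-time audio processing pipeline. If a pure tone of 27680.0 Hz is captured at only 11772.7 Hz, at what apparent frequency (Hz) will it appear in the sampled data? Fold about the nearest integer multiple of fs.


Compute the nearest integer multiple of fs to the signal:
n = round(27680.0 / 11772.7) = 2
f_alias = |27680.0 - 2 * 11772.7|
        = |27680.0 - 23545.4|
        = 4134.6 Hz

4134.6


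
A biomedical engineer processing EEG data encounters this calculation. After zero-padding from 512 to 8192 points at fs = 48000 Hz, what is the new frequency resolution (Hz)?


Frequency resolution after zero-padding:
N_padded = 512 * 16 = 8192
df = fs / N_padded
   = 48000 / 8192
   = 5.8594 Hz

5.8594 Hz


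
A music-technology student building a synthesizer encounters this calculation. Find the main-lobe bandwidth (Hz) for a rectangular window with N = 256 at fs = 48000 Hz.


Main lobe width for a rectangular window:
Width = 2 * fs / N
      = 2 * 48000 / 256
      = 96000 / 256
      = 375.0 Hz

375.0 Hz


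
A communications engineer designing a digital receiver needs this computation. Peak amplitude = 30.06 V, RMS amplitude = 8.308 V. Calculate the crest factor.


Crest factor is the ratio of peak to RMS:
CF = V_peak / V_rms
   = 30.06 / 8.308
   = 3.6182

3.6182


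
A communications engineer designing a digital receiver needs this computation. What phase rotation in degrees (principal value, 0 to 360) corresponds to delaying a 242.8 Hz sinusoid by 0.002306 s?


Phase shift from frequency and time delay:
phi = 360 * f * t_delay
    = 360 * 242.8 * 0.002306
    = 201.56 degrees
    mod 360 = 201.56 degrees

201.56 degrees


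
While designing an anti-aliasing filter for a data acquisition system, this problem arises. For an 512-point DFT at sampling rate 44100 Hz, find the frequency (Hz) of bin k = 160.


Frequency of DFT bin k:
f_k = k * fs / N
    = 160 * 44100 / 512
    = 7056000 / 512
    = 13781.25 Hz

13781.25 Hz


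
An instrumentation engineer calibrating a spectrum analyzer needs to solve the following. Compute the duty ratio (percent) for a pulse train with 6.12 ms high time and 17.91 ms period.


Duty cycle as a percentage:
DC = (t_on / T) * 100
   = (6.12 / 17.91) * 100
   = 0.341709 * 100
   = 34.17 %

34.17 %


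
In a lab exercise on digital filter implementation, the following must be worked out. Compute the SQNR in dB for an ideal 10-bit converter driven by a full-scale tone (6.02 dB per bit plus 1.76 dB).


Theoretical SNR for a full-scale sinusoid:
SNR = 6.02 * N + 1.76
    = 6.02 * 10 + 1.76
    = 60.2 + 1.76
    = 61.96 dB

61.96 dB


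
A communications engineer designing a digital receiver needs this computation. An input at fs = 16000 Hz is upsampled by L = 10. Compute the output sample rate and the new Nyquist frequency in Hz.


Step 1 — output sample rate after interpolation by L:
fs_out = L * fs_in = 10 * 16000 = 160000 Hz

Step 2 — Nyquist frequency of the output stream:
f_Nyq = fs_out / 2 = 160000 / 2 = 80000.0 Hz

fs_out = 160000 Hz; f_Nyquist = 80000.0 Hz


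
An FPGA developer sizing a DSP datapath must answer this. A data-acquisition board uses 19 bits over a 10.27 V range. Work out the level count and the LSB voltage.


Step 1 — number of quantization levels:
L = 2^N = 2^19 = 524288

Step 2 — LSB step size:
delta = Vfs / L
      = 10.27 / 524288
      = 1.959e-05 V

Levels = 524288; step size = 1.959e-05 V


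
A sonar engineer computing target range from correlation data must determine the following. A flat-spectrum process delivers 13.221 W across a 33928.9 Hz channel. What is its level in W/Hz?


Power spectral density:
PSD = P / BW
    = 13.221 / 33928.9
    = 0.00038967 W/Hz

0.00038967 W/Hz


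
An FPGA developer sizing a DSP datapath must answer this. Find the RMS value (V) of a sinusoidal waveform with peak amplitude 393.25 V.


RMS voltage for a sinusoidal waveform:
V_rms = V_peak / sqrt(2)
      = 393.25 / 1.414214
      = 278.07 V

278.07 V


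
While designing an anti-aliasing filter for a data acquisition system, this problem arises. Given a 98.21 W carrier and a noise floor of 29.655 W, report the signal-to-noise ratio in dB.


SNR in decibels:
SNR = 10 * log10(Ps / Pn)
    = 10 * log10(98.21 / 29.655)
    = 10 * log10(3.3118)
    = 10 * 0.5201
    = 5.2 dB

5.2 dB


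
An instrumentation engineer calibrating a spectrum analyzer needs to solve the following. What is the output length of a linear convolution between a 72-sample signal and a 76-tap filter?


Linear convolution output length:
L = N + M - 1
  = 72 + 76 - 1
  = 147 samples

147


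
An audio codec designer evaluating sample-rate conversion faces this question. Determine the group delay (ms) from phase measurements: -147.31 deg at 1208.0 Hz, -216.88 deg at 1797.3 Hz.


Group delay from phase difference:
tau = -d(phi)/d(omega)
d(phi) = -69.57 deg = -1.214226 rad
d(omega) = 2*pi*(1797.3 - 1208.0) = 3702.6811 rad/s
tau = -(-1.214226) / 3702.6811
    = 0.3279 ms

0.3279 ms


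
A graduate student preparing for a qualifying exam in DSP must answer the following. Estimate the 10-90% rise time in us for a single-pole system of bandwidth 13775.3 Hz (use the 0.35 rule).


Rise time from bandwidth relationship:
tr = 0.35 / BW
   = 0.35 / 13775.3
   = 2.540779511e-05 s
   = 25.4078 us

25.4078 us


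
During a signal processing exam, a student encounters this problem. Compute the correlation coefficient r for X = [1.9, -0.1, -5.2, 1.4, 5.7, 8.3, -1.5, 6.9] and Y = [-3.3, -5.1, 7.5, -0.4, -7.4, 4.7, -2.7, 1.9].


Pearson correlation coefficient (population):
r = cov(X,Y) / (std(X) * std(Y))
Mean X = 2.175, Mean Y = -0.6
Cov(X,Y) = -2.61125
Std(X) = 4.272221, Std(Y) = 4.719375
r = -0.1295

-0.1295


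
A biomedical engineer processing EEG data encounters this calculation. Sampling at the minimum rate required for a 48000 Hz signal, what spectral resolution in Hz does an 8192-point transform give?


Step 1 — Nyquist sampling rate:
fs = 2 * fmax = 2 * 48000 = 96000 Hz

Step 2 — DFT bin spacing:
df = fs / N = 96000 / 8192 = 11.7188 Hz

11.7188 Hz


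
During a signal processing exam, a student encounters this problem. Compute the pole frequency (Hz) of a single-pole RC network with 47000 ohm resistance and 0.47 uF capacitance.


Cutoff frequency of a first-order RC filter:
fc = 1 / (2 * pi * R * C)
C = 0.47 uF = 4.7e-07 F
fc = 1 / (2 * pi * 47000 * 4.7e-07)
   = 1 / 0.1387955634356
   = 7.204841 Hz

7.204841 Hz


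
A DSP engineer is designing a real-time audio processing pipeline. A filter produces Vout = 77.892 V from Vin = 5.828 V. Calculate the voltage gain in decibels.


Voltage gain in dB:
G = 20 * log10(Vout / Vin)
  = 20 * log10(77.892 / 5.828)
  = 20 * log10(13.365134)
  = 20 * 1.125973
  = 22.52 dB

22.52 dB


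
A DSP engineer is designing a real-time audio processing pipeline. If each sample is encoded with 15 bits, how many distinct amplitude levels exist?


Number of quantization levels = 2^N
= 2^15
= 32768

32768


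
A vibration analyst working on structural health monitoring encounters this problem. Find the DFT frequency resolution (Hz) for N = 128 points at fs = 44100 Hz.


DFT frequency resolution:
df = fs / N
   = 44100 / 128
   = 344.5312 Hz

344.5312 Hz


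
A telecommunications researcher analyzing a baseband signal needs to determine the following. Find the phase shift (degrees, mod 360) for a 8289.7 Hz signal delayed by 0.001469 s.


Phase shift from frequency and time delay:
phi = 360 * f * t_delay
    = 360 * 8289.7 * 0.001469
    = 4383.92 degrees
    mod 360 = 63.92 degrees

63.92 degrees


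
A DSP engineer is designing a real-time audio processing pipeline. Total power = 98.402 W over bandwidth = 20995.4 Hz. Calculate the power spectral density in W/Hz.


Power spectral density:
PSD = P / BW
    = 98.402 / 20995.4
    = 0.00468684 W/Hz

0.00468684 W/Hz


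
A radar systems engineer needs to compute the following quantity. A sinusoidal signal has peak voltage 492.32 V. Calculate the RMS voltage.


RMS voltage for a sinusoidal waveform:
V_rms = V_peak / sqrt(2)
      = 492.32 / 1.414214
      = 348.123 V

348.123 V


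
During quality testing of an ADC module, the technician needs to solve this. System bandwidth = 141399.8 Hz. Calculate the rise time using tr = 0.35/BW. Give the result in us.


Rise time from bandwidth relationship:
tr = 0.35 / BW
   = 0.35 / 141399.8
   = 2.475251026e-06 s
   = 2.4753 us

2.4753 us


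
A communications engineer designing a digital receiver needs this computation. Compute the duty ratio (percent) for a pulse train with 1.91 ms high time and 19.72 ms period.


Duty cycle as a percentage:
DC = (t_on / T) * 100
   = (1.91 / 19.72) * 100
   = 0.096856 * 100
   = 9.69 %

9.69 %


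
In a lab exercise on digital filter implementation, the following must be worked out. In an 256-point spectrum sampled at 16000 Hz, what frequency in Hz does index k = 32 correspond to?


Frequency of DFT bin k:
f_k = k * fs / N
    = 32 * 16000 / 256
    = 512000 / 256
    = 2000.0 Hz

2000.0 Hz


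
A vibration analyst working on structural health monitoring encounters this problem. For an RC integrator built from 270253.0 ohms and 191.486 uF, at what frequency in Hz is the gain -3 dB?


Cutoff frequency of a first-order RC filter:
fc = 1 / (2 * pi * R * C)
C = 191.486 uF = 0.000191486 F
fc = 1 / (2 * pi * 270253.0 * 0.000191486)
   = 1 / 325.15274079876
   = 0.003075 Hz

0.003075 Hz


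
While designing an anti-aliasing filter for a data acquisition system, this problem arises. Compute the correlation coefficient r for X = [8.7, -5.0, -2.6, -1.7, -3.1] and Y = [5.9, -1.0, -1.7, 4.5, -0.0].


Pearson correlation coefficient (population):
r = cov(X,Y) / (std(X) * std(Y))
Mean X = -0.74, Mean Y = 1.54
Cov(X,Y) = 11.7596
Std(X) = 4.841735, Std(Y) = 3.068941
r = 0.7914

0.7914


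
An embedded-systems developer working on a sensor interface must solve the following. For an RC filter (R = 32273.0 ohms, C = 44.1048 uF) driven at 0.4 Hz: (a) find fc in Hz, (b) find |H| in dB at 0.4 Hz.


Step 1 — cutoff frequency:
fc = 1 / (2*pi*R*C)
C = 44.1048 uF = 4.41048e-05 F
fc = 1 / (2*pi*32273.0*4.41048e-05)
   = 0.111814 Hz

Step 2 — magnitude at f = 0.4 Hz:
|H(f)| = 1 / sqrt(1 + (f/fc)^2)
f/fc = 0.4 / 0.111814 = 3.57737
|H| = 1 / sqrt(1 + 12.797576) = 0.2692146
|H|_dB = 20*log10(0.2692146) = -11.4 dB

fc = 0.111814 Hz; |H(0.4 Hz)| = -11.4 dB


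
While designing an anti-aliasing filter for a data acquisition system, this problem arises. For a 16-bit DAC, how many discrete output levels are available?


Number of quantization levels = 2^N
= 2^16
= 65536

65536


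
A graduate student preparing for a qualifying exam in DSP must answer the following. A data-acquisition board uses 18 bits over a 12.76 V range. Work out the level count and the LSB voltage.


Step 1 — number of quantization levels:
L = 2^N = 2^18 = 262144

Step 2 — LSB step size:
delta = Vfs / L
      = 12.76 / 262144
      = 4.868e-05 V

Levels = 262144; step size = 4.868e-05 V


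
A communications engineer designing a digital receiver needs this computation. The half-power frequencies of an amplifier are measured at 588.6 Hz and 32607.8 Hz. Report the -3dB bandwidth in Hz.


Bandwidth is the difference of -3dB frequencies:
BW = f_high - f_low
   = 32607.8 - 588.6
   = 32019.2 Hz

32019.2 Hz


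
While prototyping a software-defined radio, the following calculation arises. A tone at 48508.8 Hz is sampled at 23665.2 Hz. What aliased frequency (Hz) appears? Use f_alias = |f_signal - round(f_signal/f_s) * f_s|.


Compute the nearest integer multiple of fs to the signal:
n = round(48508.8 / 23665.2) = 2
f_alias = |48508.8 - 2 * 23665.2|
        = |48508.8 - 47330.4|
        = 1178.4 Hz

1178.4


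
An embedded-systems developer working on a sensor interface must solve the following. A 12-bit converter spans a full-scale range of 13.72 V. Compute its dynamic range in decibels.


Dynamic range from full-scale to LSB:
V_min = V_max / 2^bits = 13.72 / 2^12
DR = 20 * log10(V_max / V_min)
   = 20 * log10(2^12)
   = 20 * 12 * log10(2)
   = 72.25 dB

72.25 dB


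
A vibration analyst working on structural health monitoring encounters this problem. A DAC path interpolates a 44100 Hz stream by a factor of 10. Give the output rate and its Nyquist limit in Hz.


Step 1 — output sample rate after interpolation by L:
fs_out = L * fs_in = 10 * 44100 = 441000 Hz

Step 2 — Nyquist frequency of the output stream:
f_Nyq = fs_out / 2 = 441000 / 2 = 220500.0 Hz

fs_out = 441000 Hz; f_Nyquist = 220500.0 Hz


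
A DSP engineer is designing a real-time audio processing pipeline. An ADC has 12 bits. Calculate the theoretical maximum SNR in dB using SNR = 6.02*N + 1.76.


Theoretical SNR for a full-scale sinusoid:
SNR = 6.02 * N + 1.76
    = 6.02 * 12 + 1.76
    = 72.24 + 1.76
    = 74.0 dB

74.0 dB


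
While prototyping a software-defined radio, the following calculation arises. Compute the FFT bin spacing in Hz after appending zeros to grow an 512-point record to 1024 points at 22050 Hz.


Frequency resolution after zero-padding:
N_padded = 512 * 2 = 1024
df = fs / N_padded
   = 22050 / 1024
   = 21.5332 Hz

21.5332 Hz


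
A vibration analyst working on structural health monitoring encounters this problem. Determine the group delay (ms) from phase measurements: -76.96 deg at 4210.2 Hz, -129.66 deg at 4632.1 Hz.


Group delay from phase difference:
tau = -d(phi)/d(omega)
d(phi) = -52.7 deg = -0.919789 rad
d(omega) = 2*pi*(4632.1 - 4210.2) = 2650.8759 rad/s
tau = -(-0.919789) / 2650.8759
    = 0.347 ms

0.347 ms


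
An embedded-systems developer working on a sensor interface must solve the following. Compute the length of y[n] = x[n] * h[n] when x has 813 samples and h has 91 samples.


Linear convolution output length:
L = N + M - 1
  = 813 + 91 - 1
  = 903 samples

903


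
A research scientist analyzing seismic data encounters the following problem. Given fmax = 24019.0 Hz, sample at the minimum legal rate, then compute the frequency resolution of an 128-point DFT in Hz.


Step 1 — Nyquist sampling rate:
fs = 2 * fmax = 2 * 24019.0 = 48038.0 Hz

Step 2 — DFT bin spacing:
df = fs / N = 48038.0 / 128 = 375.2969 Hz

375.2969 Hz


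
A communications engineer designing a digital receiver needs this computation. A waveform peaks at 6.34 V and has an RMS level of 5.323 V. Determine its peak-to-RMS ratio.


Crest factor is the ratio of peak to RMS:
CF = V_peak / V_rms
   = 6.34 / 5.323
   = 1.1911

1.1911


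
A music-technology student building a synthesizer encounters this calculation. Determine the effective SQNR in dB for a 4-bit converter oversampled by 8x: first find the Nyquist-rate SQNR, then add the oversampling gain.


Step 1 — baseline SQNR at Nyquist:
SQNR_base = 6.02*N + 1.76
          = 6.02*4 + 1.76
          = 25.84 dB

Step 2 — oversampling processing gain:
G = 10*log10(OSR) = 10*log10(8) = 9.03 dB

Step 3 — total:
SQNR_total = 25.84 + 9.03 = 34.87 dB

Base SQNR = 25.84 dB; oversampled SQNR = 34.87 dB


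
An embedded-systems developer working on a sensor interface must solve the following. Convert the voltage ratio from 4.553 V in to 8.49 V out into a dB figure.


Voltage gain in dB:
G = 20 * log10(Vout / Vin)
  = 20 * log10(8.49 / 4.553)
  = 20 * log10(1.864705)
  = 20 * 0.27061
  = 5.41 dB

5.41 dB


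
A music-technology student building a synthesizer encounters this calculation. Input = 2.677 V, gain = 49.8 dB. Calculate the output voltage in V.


Output voltage from dB gain:
V_out = V_in * 10^(gain_dB / 20)
      = 2.677 * 10^(49.8 / 20)
      = 2.677 * 309.029543
      = 827.2721 V

827.2721 V


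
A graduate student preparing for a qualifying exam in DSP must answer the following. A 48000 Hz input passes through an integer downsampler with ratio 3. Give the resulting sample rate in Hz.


Decimation reduces the sample rate:
fs_out = fs_in / M
       = 48000 / 3
       = 16000.0 Hz

16000.0 Hz


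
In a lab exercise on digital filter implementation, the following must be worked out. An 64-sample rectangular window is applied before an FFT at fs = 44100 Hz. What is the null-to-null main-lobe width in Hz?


Main lobe width for a rectangular window:
Width = 2 * fs / N
      = 2 * 44100 / 64
      = 88200 / 64
      = 1378.125 Hz

1378.125 Hz


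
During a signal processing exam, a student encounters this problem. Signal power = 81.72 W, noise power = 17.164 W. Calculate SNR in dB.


SNR in decibels:
SNR = 10 * log10(Ps / Pn)
    = 10 * log10(81.72 / 17.164)
    = 10 * log10(4.7611)
    = 10 * 0.6777
    = 6.78 dB

6.78 dB


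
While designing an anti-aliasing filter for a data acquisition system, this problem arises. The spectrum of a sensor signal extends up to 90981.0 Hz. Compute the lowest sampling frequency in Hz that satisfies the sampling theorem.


The Nyquist rate is twice the maximum frequency component.
fs_min = 2 * fmax
      = 2 * 90981.0
      = 181962.0 Hz

181962.0


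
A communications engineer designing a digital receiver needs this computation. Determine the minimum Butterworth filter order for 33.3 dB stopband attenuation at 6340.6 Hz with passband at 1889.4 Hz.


Butterworth filter order formula:
n = log10(10^(A/10) - 1) / (2 * log10(f_stop/f_pass))
10^(33.3/10) - 1 = 2136.9621
f_stop/f_pass = 6340.6 / 1889.4 = 3.3559
n = 3.1664 -> ceil = 4

4


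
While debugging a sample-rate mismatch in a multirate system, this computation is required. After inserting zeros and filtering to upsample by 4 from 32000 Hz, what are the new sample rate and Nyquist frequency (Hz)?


Step 1 — output sample rate after interpolation by L:
fs_out = L * fs_in = 4 * 32000 = 128000 Hz

Step 2 — Nyquist frequency of the output stream:
f_Nyq = fs_out / 2 = 128000 / 2 = 64000.0 Hz

fs_out = 128000 Hz; f_Nyquist = 64000.0 Hz


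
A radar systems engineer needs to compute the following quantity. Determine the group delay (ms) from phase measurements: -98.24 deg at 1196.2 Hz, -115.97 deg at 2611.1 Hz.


Group delay from phase difference:
tau = -d(phi)/d(omega)
d(phi) = -17.73 deg = -0.309447 rad
d(omega) = 2*pi*(2611.1 - 1196.2) = 8890.0789 rad/s
tau = -(-0.309447) / 8890.0789
    = 0.0348 ms

0.0348 ms


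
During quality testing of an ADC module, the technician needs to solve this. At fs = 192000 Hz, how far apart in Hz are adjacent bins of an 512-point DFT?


DFT frequency resolution:
df = fs / N
   = 192000 / 512
   = 375.0 Hz

375.0 Hz


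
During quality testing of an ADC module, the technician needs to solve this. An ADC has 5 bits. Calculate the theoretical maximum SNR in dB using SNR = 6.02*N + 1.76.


Theoretical SNR for a full-scale sinusoid:
SNR = 6.02 * N + 1.76
    = 6.02 * 5 + 1.76
    = 30.1 + 1.76
    = 31.86 dB

31.86 dB


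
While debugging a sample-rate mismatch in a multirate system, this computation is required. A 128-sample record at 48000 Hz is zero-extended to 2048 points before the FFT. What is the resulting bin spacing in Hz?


Frequency resolution after zero-padding:
N_padded = 128 * 16 = 2048
df = fs / N_padded
   = 48000 / 2048
   = 23.4375 Hz

23.4375 Hz


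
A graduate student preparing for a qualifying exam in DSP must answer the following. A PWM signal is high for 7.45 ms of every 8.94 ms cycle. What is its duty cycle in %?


Duty cycle as a percentage:
DC = (t_on / T) * 100
   = (7.45 / 8.94) * 100
   = 0.833333 * 100
   = 83.33 %

83.33 %


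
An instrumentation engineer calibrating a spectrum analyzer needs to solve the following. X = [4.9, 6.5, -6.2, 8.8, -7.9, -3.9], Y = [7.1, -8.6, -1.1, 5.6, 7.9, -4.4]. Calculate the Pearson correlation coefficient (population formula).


Pearson correlation coefficient (population):
r = cov(X,Y) / (std(X) * std(Y))
Mean X = 0.3667, Mean Y = 1.0833
Cov(X,Y) = -2.107222
Std(X) = 6.569543, Std(Y) = 6.213806
r = -0.0516

-0.0516


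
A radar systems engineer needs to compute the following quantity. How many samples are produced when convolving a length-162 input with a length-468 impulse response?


Linear convolution output length:
L = N + M - 1
  = 162 + 468 - 1
  = 629 samples

629


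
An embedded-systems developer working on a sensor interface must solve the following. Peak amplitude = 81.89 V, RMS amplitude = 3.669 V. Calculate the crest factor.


Crest factor is the ratio of peak to RMS:
CF = V_peak / V_rms
   = 81.89 / 3.669
   = 22.3194

22.3194


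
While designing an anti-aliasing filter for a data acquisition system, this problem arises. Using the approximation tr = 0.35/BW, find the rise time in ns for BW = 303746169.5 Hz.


Rise time from bandwidth relationship:
tr = 0.35 / BW
   = 0.35 / 303746169.5
   = 1.152277906e-09 s
   = 1.1523 ns

1.1523 ns


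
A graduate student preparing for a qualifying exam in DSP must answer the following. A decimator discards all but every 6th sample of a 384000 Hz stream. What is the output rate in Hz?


Decimation reduces the sample rate:
fs_out = fs_in / M
       = 384000 / 6
       = 64000.0 Hz

64000.0 Hz


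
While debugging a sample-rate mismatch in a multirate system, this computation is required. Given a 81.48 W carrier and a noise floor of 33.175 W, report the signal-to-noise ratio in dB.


SNR in decibels:
SNR = 10 * log10(Ps / Pn)
    = 10 * log10(81.48 / 33.175)
    = 10 * log10(2.4561)
    = 10 * 0.3902
    = 3.9 dB

3.9 dB


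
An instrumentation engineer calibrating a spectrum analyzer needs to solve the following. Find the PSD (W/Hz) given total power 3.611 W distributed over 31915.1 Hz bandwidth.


Power spectral density:
PSD = P / BW
    = 3.611 / 31915.1
    = 0.00011314 W/Hz

0.00011314 W/Hz


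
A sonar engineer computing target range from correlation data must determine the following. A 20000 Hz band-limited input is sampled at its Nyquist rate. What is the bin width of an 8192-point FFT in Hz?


Step 1 — Nyquist sampling rate:
fs = 2 * fmax = 2 * 20000 = 40000 Hz

Step 2 — DFT bin spacing:
df = fs / N = 40000 / 8192 = 4.8828 Hz

4.8828 Hz


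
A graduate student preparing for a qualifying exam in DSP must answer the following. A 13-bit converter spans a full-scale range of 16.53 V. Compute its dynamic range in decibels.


Dynamic range from full-scale to LSB:
V_min = V_max / 2^bits = 16.53 / 2^13
DR = 20 * log10(V_max / V_min)
   = 20 * log10(2^13)
   = 20 * 13 * log10(2)
   = 78.27 dB

78.27 dB


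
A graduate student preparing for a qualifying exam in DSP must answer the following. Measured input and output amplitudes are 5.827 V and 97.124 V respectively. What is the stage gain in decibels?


Voltage gain in dB:
G = 20 * log10(Vout / Vin)
  = 20 * log10(97.124 / 5.827)
  = 20 * log10(16.667925)
  = 20 * 1.221882
  = 24.44 dB

24.44 dB


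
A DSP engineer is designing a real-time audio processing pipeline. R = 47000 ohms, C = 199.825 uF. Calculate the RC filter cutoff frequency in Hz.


Cutoff frequency of a first-order RC filter:
fc = 1 / (2 * pi * R * C)
C = 199.825 uF = 0.000199825 F
fc = 1 / (2 * pi * 47000 * 0.000199825)
   = 1 / 59.010262688337
   = 0.016946 Hz

0.016946 Hz


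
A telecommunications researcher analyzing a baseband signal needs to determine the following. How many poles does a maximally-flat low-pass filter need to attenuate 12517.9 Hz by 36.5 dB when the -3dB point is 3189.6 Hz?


Butterworth filter order formula:
n = log10(10^(A/10) - 1) / (2 * log10(f_stop/f_pass))
10^(36.5/10) - 1 = 4465.8359
f_stop/f_pass = 12517.9 / 3189.6 = 3.9246
n = 3.0734 -> ceil = 4

4


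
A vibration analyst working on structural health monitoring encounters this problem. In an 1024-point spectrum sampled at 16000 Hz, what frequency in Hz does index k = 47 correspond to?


Frequency of DFT bin k:
f_k = k * fs / N
    = 47 * 16000 / 1024
    = 752000 / 1024
    = 734.375 Hz

734.375 Hz


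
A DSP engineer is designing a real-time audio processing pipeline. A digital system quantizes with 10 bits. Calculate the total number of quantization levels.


Number of quantization levels = 2^N
= 2^10
= 1024

1024


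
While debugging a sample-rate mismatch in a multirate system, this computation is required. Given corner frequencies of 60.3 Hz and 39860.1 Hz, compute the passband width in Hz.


Bandwidth is the difference of -3dB frequencies:
BW = f_high - f_low
   = 39860.1 - 60.3
   = 39799.8 Hz

39799.8 Hz


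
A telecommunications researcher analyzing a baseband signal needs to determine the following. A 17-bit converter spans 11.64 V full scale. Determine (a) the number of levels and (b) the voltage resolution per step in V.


Step 1 — number of quantization levels:
L = 2^N = 2^17 = 131072

Step 2 — LSB step size:
delta = Vfs / L
      = 11.64 / 131072
      = 8.881e-05 V

Levels = 131072; step size = 8.881e-05 V


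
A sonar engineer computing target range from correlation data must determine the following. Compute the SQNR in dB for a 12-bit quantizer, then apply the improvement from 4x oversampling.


Step 1 — baseline SQNR at Nyquist:
SQNR_base = 6.02*N + 1.76
          = 6.02*12 + 1.76
          = 74.0 dB

Step 2 — oversampling processing gain:
G = 10*log10(OSR) = 10*log10(4) = 6.02 dB

Step 3 — total:
SQNR_total = 74.0 + 6.02 = 80.02 dB

Base SQNR = 74.0 dB; oversampled SQNR = 80.02 dB


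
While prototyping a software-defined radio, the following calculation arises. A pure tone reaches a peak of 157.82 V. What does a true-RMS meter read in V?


RMS voltage for a sinusoidal waveform:
V_rms = V_peak / sqrt(2)
      = 157.82 / 1.414214
      = 111.596 V

111.596 V


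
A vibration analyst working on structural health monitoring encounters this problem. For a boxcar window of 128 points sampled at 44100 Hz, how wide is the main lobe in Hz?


Main lobe width for a rectangular window:
Width = 2 * fs / N
      = 2 * 44100 / 128
      = 88200 / 128
      = 689.062 Hz

689.062 Hz


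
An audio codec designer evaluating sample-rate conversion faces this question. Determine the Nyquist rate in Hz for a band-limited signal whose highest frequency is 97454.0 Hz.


The Nyquist rate is twice the maximum frequency component.
fs_min = 2 * fmax
      = 2 * 97454.0
      = 194908.0 Hz

194908.0


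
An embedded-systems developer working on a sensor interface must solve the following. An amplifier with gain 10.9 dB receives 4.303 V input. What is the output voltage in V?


Output voltage from dB gain:
V_out = V_in * 10^(gain_dB / 20)
      = 4.303 * 10^(10.9 / 20)
      = 4.303 * 3.507519
      = 15.0929 V

15.0929 V


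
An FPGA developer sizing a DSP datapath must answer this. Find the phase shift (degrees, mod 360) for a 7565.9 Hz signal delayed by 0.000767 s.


Phase shift from frequency and time delay:
phi = 360 * f * t_delay
    = 360 * 7565.9 * 0.000767
    = 2089.1 degrees
    mod 360 = 289.1 degrees

289.1 degrees


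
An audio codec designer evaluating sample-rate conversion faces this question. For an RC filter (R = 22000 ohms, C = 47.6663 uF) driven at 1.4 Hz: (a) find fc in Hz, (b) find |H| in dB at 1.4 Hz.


Step 1 — cutoff frequency:
fc = 1 / (2*pi*R*C)
C = 47.6663 uF = 4.76663e-05 F
fc = 1 / (2*pi*22000*4.76663e-05)
   = 0.15177 Hz

Step 2 — magnitude at f = 1.4 Hz:
|H(f)| = 1 / sqrt(1 + (f/fc)^2)
f/fc = 1.4 / 0.15177 = 9.224484
|H| = 1 / sqrt(1 + 85.091105) = 0.1077757
|H|_dB = 20*log10(0.1077757) = -19.35 dB

fc = 0.15177 Hz; |H(1.4 Hz)| = -19.35 dB


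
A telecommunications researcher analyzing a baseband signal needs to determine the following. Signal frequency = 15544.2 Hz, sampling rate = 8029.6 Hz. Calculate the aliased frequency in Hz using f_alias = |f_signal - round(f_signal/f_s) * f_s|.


Compute the nearest integer multiple of fs to the signal:
n = round(15544.2 / 8029.6) = 2
f_alias = |15544.2 - 2 * 8029.6|
        = |15544.2 - 16059.2|
        = 515.0 Hz

515.0


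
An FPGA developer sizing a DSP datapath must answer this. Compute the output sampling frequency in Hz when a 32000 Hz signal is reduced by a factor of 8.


Decimation reduces the sample rate:
fs_out = fs_in / M
       = 32000 / 8
       = 4000.0 Hz

4000.0 Hz


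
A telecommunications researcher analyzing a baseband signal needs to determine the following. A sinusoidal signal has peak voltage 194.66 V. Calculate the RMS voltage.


RMS voltage for a sinusoidal waveform:
V_rms = V_peak / sqrt(2)
      = 194.66 / 1.414214
      = 137.645 V

137.645 V


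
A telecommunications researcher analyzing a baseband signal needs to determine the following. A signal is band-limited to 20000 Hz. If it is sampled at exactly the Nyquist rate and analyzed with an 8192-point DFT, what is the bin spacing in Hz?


Step 1 — Nyquist sampling rate:
fs = 2 * fmax = 2 * 20000 = 40000 Hz

Step 2 — DFT bin spacing:
df = fs / N = 40000 / 8192 = 4.8828 Hz

4.8828 Hz


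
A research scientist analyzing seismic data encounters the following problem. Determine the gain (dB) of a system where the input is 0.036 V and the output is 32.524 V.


Voltage gain in dB:
G = 20 * log10(Vout / Vin)
  = 20 * log10(32.524 / 0.036)
  = 20 * log10(903.444444)
  = 20 * 2.955901
  = 59.12 dB

59.12 dB


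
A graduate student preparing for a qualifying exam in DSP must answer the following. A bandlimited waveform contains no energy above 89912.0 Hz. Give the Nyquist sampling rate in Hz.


The Nyquist rate is twice the maximum frequency component.
fs_min = 2 * fmax
      = 2 * 89912.0
      = 179824.0 Hz

179824.0


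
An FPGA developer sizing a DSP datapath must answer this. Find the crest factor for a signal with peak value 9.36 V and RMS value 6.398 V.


Crest factor is the ratio of peak to RMS:
CF = V_peak / V_rms
   = 9.36 / 6.398
   = 1.463

1.463


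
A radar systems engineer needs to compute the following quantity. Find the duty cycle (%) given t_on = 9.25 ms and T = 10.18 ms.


Duty cycle as a percentage:
DC = (t_on / T) * 100
   = (9.25 / 10.18) * 100
   = 0.908644 * 100
   = 90.86 %

90.86 %


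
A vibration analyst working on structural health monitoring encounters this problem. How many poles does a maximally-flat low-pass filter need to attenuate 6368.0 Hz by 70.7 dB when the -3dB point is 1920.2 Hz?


Butterworth filter order formula:
n = log10(10^(A/10) - 1) / (2 * log10(f_stop/f_pass))
10^(70.7/10) - 1 = 11748974.5494
f_stop/f_pass = 6368.0 / 1920.2 = 3.3163
n = 6.7895 -> ceil = 7

7


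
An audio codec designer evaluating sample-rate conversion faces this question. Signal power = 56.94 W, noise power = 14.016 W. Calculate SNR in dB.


SNR in decibels:
SNR = 10 * log10(Ps / Pn)
    = 10 * log10(56.94 / 14.016)
    = 10 * log10(4.0625)
    = 10 * 0.6088
    = 6.09 dB

6.09 dB


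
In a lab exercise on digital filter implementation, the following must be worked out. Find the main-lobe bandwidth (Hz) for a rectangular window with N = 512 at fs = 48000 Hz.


Main lobe width for a rectangular window:
Width = 2 * fs / N
      = 2 * 48000 / 512
      = 96000 / 512
      = 187.5 Hz

187.5 Hz


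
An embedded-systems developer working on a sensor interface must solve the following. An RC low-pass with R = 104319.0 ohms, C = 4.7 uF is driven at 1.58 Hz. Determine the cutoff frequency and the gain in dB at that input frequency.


Step 1 — cutoff frequency:
fc = 1 / (2*pi*R*C)
C = 4.7 uF = 4.7e-06 F
fc = 1 / (2*pi*104319.0*4.7e-06)
   = 0.324608 Hz

Step 2 — magnitude at f = 1.58 Hz:
|H(f)| = 1 / sqrt(1 + (f/fc)^2)
f/fc = 1.58 / 0.324608 = 4.867409
|H| = 1 / sqrt(1 + 23.69167) = 0.2012448
|H|_dB = 20*log10(0.2012448) = -13.93 dB

fc = 0.324608 Hz; |H(1.58 Hz)| = -13.93 dB


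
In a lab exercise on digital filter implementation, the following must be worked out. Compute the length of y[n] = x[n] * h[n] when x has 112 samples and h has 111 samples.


Linear convolution output length:
L = N + M - 1
  = 112 + 111 - 1
  = 222 samples

222


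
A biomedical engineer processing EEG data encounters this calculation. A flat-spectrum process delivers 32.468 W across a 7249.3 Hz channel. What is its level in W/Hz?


Power spectral density:
PSD = P / BW
    = 32.468 / 7249.3
    = 0.00447878 W/Hz

0.00447878 W/Hz


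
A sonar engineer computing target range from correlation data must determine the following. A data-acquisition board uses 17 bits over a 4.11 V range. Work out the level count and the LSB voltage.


Step 1 — number of quantization levels:
L = 2^N = 2^17 = 131072

Step 2 — LSB step size:
delta = Vfs / L
      = 4.11 / 131072
      = 3.136e-05 V

Levels = 131072; step size = 3.136e-05 V


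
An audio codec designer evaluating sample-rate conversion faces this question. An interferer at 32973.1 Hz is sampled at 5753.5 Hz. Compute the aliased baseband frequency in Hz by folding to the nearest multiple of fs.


Compute the nearest integer multiple of fs to the signal:
n = round(32973.1 / 5753.5) = 6
f_alias = |32973.1 - 6 * 5753.5|
        = |32973.1 - 34521.0|
        = 1547.9 Hz

1547.9


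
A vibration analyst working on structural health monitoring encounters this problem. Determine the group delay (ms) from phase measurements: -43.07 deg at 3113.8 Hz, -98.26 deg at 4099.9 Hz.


Group delay from phase difference:
tau = -d(phi)/d(omega)
d(phi) = -55.19 deg = -0.963247 rad
d(omega) = 2*pi*(4099.9 - 3113.8) = 6195.849 rad/s
tau = -(-0.963247) / 6195.849
    = 0.1555 ms

0.1555 ms


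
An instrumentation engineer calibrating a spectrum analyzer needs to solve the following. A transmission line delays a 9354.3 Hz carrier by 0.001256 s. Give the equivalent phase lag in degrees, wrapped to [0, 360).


Phase shift from frequency and time delay:
phi = 360 * f * t_delay
    = 360 * 9354.3 * 0.001256
    = 4229.64 degrees
    mod 360 = 269.64 degrees

269.64 degrees


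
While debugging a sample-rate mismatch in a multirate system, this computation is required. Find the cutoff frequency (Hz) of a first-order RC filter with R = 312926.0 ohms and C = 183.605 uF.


Cutoff frequency of a first-order RC filter:
fc = 1 / (2 * pi * R * C)
C = 183.605 uF = 0.000183605 F
fc = 1 / (2 * pi * 312926.0 * 0.000183605)
   = 1 / 360.999018402
   = 0.00277 Hz

0.00277 Hz


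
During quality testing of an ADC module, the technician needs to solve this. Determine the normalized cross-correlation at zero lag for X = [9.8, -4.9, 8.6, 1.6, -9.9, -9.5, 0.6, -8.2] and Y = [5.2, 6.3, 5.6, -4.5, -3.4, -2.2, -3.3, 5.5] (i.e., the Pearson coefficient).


Pearson correlation coefficient (population):
r = cov(X,Y) / (std(X) * std(Y))
Mean X = -1.4875, Mean Y = 1.15
Cov(X,Y) = 10.276875
Std(X) = 7.371641, Std(Y) = 4.545602
r = 0.3067

0.3067


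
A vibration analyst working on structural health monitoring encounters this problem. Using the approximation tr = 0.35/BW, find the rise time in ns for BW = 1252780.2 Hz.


Rise time from bandwidth relationship:
tr = 0.35 / BW
   = 0.35 / 1252780.2
   = 2.793786173e-07 s
   = 279.3786 ns

279.3786 ns
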